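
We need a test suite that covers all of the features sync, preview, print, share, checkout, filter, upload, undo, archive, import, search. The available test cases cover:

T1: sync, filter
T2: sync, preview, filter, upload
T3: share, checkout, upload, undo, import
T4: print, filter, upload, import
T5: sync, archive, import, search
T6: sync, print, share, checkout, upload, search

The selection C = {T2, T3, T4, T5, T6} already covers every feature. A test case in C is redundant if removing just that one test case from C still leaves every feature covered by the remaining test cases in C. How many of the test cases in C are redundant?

Drop T2: preview uncovered — not redundant.
Drop T3: undo uncovered — not redundant.
Drop T4: the rest still cover every feature — redundant.
Drop T5: archive uncovered — not redundant.
Drop T6: the rest still cover every feature — redundant.
2 redundant: T4, T6.

2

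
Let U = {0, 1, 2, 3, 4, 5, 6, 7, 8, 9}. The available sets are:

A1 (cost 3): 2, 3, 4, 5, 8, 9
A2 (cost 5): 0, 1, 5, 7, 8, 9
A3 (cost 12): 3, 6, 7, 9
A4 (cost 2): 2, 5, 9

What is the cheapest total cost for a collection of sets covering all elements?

A1, A2, A3 cover every element at cost 3 + 5 + 12 = 20.
Any cover uses at least 3 sets; among all covering selections none totals below 20.

20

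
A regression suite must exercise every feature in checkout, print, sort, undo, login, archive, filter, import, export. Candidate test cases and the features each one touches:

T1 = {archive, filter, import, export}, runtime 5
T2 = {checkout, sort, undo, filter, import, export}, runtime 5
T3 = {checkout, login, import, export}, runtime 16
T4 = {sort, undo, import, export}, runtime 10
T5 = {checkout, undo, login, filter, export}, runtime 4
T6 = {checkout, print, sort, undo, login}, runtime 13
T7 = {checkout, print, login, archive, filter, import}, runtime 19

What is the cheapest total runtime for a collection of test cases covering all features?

T1, T6 cover every feature at runtime 5 + 13 = 18.
Any cover uses at least 2 test cases; among all covering selections none totals below 18.

18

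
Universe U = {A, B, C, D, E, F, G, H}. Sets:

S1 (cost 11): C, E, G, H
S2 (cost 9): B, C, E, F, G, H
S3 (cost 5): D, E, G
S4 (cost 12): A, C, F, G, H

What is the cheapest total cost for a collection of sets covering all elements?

26

S2, S3, S4 cover every element at cost 9 + 5 + 12 = 26.
Any cover uses at least 3 sets; among all covering selections none totals below 26.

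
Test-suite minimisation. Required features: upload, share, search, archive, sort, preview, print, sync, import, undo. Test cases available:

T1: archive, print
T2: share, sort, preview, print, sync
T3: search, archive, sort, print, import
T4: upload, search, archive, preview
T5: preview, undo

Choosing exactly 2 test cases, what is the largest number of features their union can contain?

8

Choosing T2, T3 covers {share, search, archive, sort, preview, print, sync, import} — 8 features.
No choice of 2 test cases does better; here upload, undo are left uncovered.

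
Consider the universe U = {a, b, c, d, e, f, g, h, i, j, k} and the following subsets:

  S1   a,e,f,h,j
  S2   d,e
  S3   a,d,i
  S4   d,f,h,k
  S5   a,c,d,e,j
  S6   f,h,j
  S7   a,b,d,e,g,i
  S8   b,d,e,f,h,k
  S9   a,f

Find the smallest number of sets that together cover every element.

S4, S5, S7 together cover {a, b, c, d, e, f, g, h, i, j, k} — every element.
No 2 of the 9 sets cover everything (all 36 pairs fall short), so 3 is minimum.
Greedy (largest uncovered first) would take S7, S1, S4, S5 — 4 sets — but 3 suffice.

3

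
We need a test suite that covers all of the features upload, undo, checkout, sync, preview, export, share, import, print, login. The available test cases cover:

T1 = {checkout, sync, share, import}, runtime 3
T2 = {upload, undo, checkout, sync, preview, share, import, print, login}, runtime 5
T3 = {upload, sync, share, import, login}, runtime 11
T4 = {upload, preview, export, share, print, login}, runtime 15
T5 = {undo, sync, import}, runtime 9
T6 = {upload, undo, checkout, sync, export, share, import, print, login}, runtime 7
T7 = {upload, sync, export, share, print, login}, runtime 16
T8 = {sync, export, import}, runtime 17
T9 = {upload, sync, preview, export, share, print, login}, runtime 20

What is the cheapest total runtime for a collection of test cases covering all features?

12

T2, T6 cover every feature at runtime 5 + 7 = 12.
Any cover uses at least 2 test cases; among all covering selections none totals below 12.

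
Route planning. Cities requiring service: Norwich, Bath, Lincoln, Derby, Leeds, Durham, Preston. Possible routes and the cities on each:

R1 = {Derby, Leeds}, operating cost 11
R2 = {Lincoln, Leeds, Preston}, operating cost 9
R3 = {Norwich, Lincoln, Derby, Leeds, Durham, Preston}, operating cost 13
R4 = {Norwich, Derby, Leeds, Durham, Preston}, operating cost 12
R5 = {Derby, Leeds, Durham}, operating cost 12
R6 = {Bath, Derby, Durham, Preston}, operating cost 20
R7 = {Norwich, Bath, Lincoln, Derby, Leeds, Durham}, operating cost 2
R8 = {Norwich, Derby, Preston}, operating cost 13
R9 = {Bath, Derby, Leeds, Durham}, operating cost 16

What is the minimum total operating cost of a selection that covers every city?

11

R2, R7 cover every city at operating cost 9 + 2 = 11.
Any cover uses at least 2 routes; among all covering selections none totals below 11.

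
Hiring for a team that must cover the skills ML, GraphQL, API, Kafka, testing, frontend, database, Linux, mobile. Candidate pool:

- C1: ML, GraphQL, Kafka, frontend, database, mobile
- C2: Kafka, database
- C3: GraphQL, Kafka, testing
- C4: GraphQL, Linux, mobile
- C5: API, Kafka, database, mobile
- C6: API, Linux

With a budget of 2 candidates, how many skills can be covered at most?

Choosing C1, C6 covers {ML, GraphQL, API, Kafka, frontend, database, Linux, mobile} — 8 skills.
No choice of 2 candidates does better; here testing is left uncovered.

8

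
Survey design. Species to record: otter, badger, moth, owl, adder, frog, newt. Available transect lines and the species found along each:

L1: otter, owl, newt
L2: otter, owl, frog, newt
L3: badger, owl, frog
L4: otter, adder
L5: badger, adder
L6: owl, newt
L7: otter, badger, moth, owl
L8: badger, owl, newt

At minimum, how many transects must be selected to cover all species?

L2, L4, L7 together cover {otter, badger, moth, owl, adder, frog, newt} — every species.
No 2 of the 8 transects cover everything (all 28 pairs fall short), so 3 is minimum.

3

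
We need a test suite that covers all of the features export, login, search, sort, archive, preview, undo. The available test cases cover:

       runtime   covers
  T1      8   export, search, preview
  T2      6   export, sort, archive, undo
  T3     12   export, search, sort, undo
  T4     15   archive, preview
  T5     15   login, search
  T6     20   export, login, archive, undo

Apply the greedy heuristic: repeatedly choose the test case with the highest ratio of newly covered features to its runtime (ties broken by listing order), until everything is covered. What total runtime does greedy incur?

29

Pick 1: T2 adds 4 new (export, sort, archive, undo) at runtime 6 (ratio 4/6).
Pick 2: T1 adds 2 new (search, preview) at runtime 8 (ratio 2/8).
Pick 3: T5 adds 1 new (login) at runtime 15 (ratio 1/15).
Greedy total runtime: 6 + 8 + 15 = 29.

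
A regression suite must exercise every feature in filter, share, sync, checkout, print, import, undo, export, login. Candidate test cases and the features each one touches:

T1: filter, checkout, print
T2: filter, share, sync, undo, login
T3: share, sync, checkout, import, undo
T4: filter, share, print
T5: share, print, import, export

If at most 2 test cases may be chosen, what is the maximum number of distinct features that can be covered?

8

Choosing T2, T5 covers {filter, share, sync, print, import, undo, export, login} — 8 features.
No choice of 2 test cases does better; here checkout is left uncovered.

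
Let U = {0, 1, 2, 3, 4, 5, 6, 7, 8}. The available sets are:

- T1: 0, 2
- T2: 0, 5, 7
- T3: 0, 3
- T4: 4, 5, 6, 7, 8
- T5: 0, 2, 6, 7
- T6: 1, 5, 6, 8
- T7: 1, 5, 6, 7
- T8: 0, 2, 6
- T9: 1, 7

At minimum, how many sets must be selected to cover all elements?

4

T1, T3, T4, T6 together cover {0, 1, 2, 3, 4, 5, 6, 7, 8} — every element.
No 3 of the 9 sets cover everything (all 84 triples fall short), so 4 is minimum.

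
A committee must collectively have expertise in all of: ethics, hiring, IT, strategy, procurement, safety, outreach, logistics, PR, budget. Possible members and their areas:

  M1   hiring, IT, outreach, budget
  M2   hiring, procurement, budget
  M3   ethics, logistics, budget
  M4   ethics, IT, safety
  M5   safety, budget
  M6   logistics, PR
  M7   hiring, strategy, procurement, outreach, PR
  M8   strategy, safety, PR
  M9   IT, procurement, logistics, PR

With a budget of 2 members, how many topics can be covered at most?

8

Choosing M3, M7 covers {ethics, hiring, strategy, procurement, outreach, logistics, PR, budget} — 8 topics.
No choice of 2 members does better; here IT, safety are left uncovered.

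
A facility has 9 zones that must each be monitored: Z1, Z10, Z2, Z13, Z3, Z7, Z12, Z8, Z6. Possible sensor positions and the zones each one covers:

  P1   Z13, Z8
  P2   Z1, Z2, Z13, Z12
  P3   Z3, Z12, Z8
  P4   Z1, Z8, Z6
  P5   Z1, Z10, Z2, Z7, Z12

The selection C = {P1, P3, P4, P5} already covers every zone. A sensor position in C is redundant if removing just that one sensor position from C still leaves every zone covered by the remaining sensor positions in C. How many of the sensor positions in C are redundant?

0

Drop P1: Z13 uncovered — not redundant.
Drop P3: Z3 uncovered — not redundant.
Drop P4: Z6 uncovered — not redundant.
Drop P5: Z10, Z2, Z7 uncovered — not redundant.
None of the sensor positions in C is redundant.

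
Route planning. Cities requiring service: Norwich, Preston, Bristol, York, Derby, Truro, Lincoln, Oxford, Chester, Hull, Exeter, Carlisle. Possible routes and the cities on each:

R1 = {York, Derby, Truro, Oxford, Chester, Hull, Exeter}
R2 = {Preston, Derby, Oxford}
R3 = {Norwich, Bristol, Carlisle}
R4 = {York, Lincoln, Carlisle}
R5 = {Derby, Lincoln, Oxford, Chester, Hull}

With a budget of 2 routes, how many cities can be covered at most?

Choosing R1, R3 covers {Norwich, Bristol, York, Derby, Truro, Oxford, Chester, Hull, Exeter, Carlisle} — 10 cities.
No choice of 2 routes does better; here Preston, Lincoln are left uncovered.

10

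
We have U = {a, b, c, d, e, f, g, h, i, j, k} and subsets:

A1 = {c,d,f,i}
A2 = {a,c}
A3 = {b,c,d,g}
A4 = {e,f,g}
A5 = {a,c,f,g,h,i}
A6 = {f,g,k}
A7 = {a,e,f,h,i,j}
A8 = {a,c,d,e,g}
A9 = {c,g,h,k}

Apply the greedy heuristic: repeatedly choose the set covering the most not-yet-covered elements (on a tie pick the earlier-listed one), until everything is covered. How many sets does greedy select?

4

Pick 1: A5 covers 6 new elements (a, c, f, g, h, i).
Pick 2: A3 covers 2 new elements (b, d).
Pick 3: A7 covers 2 new elements (e, j).
Pick 4: A6 covers 1 new elements (k).
Greedy uses 4 sets. (The true minimum is 3.)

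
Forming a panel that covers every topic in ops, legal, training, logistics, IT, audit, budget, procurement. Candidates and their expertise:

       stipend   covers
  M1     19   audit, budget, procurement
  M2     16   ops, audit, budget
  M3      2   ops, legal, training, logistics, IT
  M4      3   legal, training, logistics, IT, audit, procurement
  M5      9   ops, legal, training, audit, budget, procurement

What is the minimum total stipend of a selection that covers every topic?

M3, M5 cover every topic at stipend 2 + 9 = 11.
Any cover uses at least 2 members; among all covering selections none totals below 11.

11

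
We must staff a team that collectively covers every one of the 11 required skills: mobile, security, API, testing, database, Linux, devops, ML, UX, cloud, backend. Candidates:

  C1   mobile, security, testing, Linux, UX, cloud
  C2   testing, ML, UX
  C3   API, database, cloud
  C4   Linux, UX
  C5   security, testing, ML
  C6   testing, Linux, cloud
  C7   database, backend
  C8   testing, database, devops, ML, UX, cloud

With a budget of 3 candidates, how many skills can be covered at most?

10

Choosing C1, C3, C8 covers {mobile, security, API, testing, database, Linux, devops, ML, UX, cloud} — 10 skills.
No choice of 3 candidates does better; here backend is left uncovered.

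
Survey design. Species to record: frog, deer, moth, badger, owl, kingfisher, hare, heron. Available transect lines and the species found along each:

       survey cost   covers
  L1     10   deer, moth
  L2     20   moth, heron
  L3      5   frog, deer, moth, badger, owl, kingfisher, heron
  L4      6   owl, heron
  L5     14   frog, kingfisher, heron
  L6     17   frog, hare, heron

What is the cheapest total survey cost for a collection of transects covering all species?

L3, L6 cover every species at survey cost 5 + 17 = 22.
Any cover uses at least 2 transects; among all covering selections none totals below 22.

22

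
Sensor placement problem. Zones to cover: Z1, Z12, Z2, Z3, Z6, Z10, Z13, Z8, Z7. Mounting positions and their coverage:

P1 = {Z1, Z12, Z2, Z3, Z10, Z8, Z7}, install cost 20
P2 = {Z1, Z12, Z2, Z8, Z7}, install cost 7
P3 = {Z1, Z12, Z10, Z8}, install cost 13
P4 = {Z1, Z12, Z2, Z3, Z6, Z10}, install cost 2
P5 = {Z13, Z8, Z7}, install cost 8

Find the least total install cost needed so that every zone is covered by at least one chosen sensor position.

P4, P5 cover every zone at install cost 2 + 8 = 10.
Any cover uses at least 2 sensor positions; among all covering selections none totals below 10.

10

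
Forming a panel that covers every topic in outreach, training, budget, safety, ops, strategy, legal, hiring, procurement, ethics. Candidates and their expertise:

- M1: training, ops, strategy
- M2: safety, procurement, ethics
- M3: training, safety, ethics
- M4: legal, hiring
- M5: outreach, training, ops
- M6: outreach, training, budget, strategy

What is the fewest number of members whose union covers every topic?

M1, M2, M4, M6 together cover {outreach, training, budget, safety, ops, strategy, legal, hiring, procurement, ethics} — every topic.
No 3 of the 6 members cover everything (all 20 triples fall short), so 4 is minimum.

4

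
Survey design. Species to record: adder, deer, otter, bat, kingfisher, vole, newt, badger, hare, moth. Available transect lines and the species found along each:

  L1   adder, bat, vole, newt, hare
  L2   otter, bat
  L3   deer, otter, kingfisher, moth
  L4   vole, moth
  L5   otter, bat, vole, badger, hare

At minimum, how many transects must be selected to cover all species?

L1, L3, L5 together cover {adder, deer, otter, bat, kingfisher, vole, newt, badger, hare, moth} — every species.
No 2 of the 5 transects cover everything (all 10 pairs fall short), so 3 is minimum.

3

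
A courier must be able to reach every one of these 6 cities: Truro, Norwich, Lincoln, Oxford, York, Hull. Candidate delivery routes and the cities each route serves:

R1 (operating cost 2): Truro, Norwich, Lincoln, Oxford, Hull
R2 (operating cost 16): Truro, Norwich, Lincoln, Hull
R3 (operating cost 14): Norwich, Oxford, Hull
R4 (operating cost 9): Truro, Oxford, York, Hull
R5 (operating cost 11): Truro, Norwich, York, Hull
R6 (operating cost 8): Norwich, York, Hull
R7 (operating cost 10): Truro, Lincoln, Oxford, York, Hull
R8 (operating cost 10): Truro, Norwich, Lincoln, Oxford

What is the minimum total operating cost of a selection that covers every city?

R1, R6 cover every city at operating cost 2 + 8 = 10.
Any cover uses at least 2 routes; among all covering selections none totals below 10.

10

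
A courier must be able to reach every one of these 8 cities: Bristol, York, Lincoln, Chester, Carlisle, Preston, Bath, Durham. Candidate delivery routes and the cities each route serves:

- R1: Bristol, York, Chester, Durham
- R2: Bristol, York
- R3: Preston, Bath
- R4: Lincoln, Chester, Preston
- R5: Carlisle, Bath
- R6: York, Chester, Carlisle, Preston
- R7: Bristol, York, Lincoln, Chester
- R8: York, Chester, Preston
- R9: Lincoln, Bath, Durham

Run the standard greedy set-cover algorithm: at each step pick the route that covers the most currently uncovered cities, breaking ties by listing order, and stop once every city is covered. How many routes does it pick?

4

Pick 1: R1 covers 4 new cities (Bristol, York, Chester, Durham).
Pick 2: R3 covers 2 new cities (Preston, Bath).
Pick 3: R4 covers 1 new cities (Lincoln).
Pick 4: R5 covers 1 new cities (Carlisle).
Greedy uses 4 routes. (The true minimum is 3.)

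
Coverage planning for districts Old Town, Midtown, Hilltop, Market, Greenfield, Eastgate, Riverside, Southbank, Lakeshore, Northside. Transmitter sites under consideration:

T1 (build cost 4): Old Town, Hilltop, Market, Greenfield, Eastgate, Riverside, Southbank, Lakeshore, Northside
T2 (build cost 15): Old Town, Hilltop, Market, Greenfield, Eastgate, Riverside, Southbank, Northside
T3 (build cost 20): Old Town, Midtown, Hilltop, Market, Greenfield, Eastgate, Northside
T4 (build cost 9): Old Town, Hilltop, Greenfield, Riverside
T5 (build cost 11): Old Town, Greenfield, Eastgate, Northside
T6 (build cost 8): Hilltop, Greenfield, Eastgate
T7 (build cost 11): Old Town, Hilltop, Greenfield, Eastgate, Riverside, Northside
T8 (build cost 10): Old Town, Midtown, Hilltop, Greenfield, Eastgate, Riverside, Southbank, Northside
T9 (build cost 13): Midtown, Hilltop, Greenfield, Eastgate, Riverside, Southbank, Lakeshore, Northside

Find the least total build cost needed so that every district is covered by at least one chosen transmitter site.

T1, T8 cover every district at build cost 4 + 10 = 14.
Any cover uses at least 2 transmitter sites; among all covering selections none totals below 14.

14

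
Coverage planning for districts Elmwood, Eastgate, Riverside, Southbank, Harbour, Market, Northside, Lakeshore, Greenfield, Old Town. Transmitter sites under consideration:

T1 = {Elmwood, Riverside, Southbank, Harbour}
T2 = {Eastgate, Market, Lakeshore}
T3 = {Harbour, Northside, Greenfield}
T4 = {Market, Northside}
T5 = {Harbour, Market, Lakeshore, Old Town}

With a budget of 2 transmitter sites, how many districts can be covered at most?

Choosing T1, T2 covers {Elmwood, Eastgate, Riverside, Southbank, Harbour, Market, Lakeshore} — 7 districts.
No choice of 2 transmitter sites does better; here Northside, Greenfield, Old Town are left uncovered.

7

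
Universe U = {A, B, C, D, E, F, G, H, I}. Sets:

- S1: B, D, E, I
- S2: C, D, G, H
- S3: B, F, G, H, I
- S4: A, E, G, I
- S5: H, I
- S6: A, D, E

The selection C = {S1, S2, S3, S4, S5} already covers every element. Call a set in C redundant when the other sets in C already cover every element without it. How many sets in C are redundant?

Drop S1: the rest still cover every element — redundant.
Drop S2: C uncovered — not redundant.
Drop S3: F uncovered — not redundant.
Drop S4: A uncovered — not redundant.
Drop S5: the rest still cover every element — redundant.
2 redundant: S1, S5.

2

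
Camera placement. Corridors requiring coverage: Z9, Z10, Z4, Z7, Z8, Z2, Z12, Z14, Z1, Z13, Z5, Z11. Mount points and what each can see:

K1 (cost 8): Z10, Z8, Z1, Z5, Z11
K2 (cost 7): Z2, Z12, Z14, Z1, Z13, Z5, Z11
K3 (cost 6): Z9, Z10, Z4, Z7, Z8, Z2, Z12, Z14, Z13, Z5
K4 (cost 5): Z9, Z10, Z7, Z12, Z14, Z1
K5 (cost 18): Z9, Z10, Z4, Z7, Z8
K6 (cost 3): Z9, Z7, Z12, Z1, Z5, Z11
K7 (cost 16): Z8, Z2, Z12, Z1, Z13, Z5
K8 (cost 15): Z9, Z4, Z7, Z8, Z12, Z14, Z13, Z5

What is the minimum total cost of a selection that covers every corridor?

9

K3, K6 cover every corridor at cost 6 + 3 = 9.
Any cover uses at least 2 camera mounts; among all covering selections none totals below 9.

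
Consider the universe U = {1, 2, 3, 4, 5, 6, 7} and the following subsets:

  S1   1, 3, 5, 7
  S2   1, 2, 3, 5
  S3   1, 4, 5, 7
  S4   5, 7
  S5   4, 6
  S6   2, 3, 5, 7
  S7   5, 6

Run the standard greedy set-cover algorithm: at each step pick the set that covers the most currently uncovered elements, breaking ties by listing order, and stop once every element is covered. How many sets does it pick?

Pick 1: S1 covers 4 new elements (1, 3, 5, 7).
Pick 2: S5 covers 2 new elements (4, 6).
Pick 3: S2 covers 1 new elements (2).
Greedy uses 3 sets.

3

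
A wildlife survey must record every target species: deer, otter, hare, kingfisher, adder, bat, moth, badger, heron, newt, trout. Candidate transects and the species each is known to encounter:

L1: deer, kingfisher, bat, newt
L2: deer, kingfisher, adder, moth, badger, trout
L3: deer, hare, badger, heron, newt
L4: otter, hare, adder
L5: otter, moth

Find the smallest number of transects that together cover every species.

4

L1, L2, L3, L4 together cover {deer, otter, hare, kingfisher, adder, bat, moth, badger, heron, newt, trout} — every species.
No 3 of the 5 transects cover everything (all 10 triples fall short), so 4 is minimum.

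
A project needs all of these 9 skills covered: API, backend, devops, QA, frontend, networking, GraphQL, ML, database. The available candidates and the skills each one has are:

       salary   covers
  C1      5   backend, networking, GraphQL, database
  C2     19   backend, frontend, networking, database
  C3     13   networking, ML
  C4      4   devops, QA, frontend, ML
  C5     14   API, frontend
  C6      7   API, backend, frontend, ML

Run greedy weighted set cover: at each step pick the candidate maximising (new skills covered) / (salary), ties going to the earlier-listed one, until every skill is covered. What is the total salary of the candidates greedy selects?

Pick 1: C4 adds 4 new (devops, QA, frontend, ML) at salary 4 (ratio 4/4).
Pick 2: C1 adds 4 new (backend, networking, GraphQL, database) at salary 5 (ratio 4/5).
Pick 3: C6 adds 1 new (API) at salary 7 (ratio 1/7).
Greedy total salary: 4 + 5 + 7 = 16.

16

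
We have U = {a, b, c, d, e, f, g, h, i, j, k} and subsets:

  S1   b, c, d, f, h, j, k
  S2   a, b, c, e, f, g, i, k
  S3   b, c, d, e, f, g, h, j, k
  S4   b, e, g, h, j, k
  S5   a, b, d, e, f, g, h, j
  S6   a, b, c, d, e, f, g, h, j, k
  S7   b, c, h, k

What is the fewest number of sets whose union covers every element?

2

S1, S2 together cover {a, b, c, d, e, f, g, h, i, j, k} — every element.
No single set contains all 11 elements, so 2 is optimal.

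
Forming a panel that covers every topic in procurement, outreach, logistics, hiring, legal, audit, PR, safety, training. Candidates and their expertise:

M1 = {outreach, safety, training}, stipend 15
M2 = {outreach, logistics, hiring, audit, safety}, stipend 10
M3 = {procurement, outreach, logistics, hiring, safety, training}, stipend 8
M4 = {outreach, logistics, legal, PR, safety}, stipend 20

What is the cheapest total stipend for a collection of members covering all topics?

38

M2, M3, M4 cover every topic at stipend 10 + 8 + 20 = 38.
Any cover uses at least 3 members; among all covering selections none totals below 38.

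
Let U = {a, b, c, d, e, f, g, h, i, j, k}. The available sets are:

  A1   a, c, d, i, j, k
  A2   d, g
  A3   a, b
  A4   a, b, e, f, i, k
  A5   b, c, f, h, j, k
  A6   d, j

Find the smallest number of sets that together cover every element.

A2, A4, A5 together cover {a, b, c, d, e, f, g, h, i, j, k} — every element.
No 2 of the 6 sets cover everything (all 15 pairs fall short), so 3 is minimum.

3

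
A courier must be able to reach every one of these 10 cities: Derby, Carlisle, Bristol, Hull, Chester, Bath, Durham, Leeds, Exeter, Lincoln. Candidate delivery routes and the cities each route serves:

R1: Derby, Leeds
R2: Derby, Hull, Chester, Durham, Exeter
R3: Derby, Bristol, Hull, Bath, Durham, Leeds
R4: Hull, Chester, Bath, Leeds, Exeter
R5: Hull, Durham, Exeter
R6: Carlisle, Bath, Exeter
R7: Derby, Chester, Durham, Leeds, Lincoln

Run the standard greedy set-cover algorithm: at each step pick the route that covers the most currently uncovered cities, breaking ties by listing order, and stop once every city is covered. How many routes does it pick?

Pick 1: R3 covers 6 new cities (Derby, Bristol, Hull, Bath, Durham, Leeds).
Pick 2: R2 covers 2 new cities (Chester, Exeter).
Pick 3: R6 covers 1 new cities (Carlisle).
Pick 4: R7 covers 1 new cities (Lincoln).
Greedy uses 4 routes. (The true minimum is 3.)

4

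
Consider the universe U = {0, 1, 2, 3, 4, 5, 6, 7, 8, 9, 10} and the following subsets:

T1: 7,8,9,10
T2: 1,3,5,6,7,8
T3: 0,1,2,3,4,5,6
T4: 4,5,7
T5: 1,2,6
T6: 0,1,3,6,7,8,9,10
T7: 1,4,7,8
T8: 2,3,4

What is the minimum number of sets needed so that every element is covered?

T1, T3 together cover {0, 1, 2, 3, 4, 5, 6, 7, 8, 9, 10} — every element.
No single set contains all 11 elements, so 2 is optimal.

2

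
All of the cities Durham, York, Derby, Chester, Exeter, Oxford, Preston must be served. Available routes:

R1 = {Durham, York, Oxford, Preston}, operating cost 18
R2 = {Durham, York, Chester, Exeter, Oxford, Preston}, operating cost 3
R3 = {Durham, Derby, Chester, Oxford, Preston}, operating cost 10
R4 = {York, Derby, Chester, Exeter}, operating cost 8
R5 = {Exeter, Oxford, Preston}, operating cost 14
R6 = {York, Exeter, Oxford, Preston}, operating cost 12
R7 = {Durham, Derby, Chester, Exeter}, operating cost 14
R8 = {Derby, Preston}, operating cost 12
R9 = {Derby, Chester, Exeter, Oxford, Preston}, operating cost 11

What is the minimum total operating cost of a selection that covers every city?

11

R2, R4 cover every city at operating cost 3 + 8 = 11.
Any cover uses at least 2 routes; among all covering selections none totals below 11.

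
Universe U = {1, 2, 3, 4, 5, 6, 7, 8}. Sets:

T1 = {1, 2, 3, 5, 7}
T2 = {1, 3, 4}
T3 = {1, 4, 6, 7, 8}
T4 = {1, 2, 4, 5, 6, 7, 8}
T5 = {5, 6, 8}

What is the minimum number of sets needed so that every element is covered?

2

T1, T3 together cover {1, 2, 3, 4, 5, 6, 7, 8} — every element.
No single set contains all 8 elements, so 2 is optimal.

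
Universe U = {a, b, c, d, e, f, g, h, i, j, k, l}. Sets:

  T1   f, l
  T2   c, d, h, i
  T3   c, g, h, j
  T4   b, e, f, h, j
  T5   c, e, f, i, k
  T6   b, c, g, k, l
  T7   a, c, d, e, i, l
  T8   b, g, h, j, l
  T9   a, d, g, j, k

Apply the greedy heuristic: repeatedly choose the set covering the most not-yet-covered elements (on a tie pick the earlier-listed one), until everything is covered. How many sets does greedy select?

3

Pick 1: T7 covers 6 new elements (a, c, d, e, i, l).
Pick 2: T4 covers 4 new elements (b, f, h, j).
Pick 3: T6 covers 2 new elements (g, k).
Greedy uses 3 sets.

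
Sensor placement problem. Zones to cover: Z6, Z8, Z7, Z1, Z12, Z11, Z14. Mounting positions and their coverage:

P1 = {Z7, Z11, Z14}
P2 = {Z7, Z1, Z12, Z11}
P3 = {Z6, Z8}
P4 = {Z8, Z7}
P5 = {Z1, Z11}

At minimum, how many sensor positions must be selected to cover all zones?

3

P1, P2, P3 together cover {Z6, Z8, Z7, Z1, Z12, Z11, Z14} — every zone.
No 2 of the 5 sensor positions cover everything (all 10 pairs fall short), so 3 is minimum.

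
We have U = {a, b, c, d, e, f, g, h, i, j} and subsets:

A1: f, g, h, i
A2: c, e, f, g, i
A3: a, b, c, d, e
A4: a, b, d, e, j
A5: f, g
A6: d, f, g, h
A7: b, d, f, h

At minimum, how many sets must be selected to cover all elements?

3

A1, A2, A4 together cover {a, b, c, d, e, f, g, h, i, j} — every element.
No 2 of the 7 sets cover everything (all 21 pairs fall short), so 3 is minimum.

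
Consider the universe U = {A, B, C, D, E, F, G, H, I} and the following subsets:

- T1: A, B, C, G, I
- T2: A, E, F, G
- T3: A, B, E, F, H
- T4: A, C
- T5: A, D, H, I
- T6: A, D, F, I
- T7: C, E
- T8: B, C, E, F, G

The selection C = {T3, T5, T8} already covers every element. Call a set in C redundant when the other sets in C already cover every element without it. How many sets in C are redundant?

Drop T3: the rest still cover every element — redundant.
Drop T5: D, I uncovered — not redundant.
Drop T8: C, G uncovered — not redundant.
1 redundant: T3.

1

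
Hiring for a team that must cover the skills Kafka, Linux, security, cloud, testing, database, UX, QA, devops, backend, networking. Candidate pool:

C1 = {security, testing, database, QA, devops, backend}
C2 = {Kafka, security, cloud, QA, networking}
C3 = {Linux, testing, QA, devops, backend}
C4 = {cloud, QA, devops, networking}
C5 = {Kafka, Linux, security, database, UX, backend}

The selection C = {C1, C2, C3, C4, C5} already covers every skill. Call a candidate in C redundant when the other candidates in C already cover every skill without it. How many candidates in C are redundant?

4

Drop C1: the rest still cover every skill — redundant.
Drop C2: the rest still cover every skill — redundant.
Drop C3: the rest still cover every skill — redundant.
Drop C4: the rest still cover every skill — redundant.
Drop C5: UX uncovered — not redundant.
4 redundant: C1, C2, C3, C4.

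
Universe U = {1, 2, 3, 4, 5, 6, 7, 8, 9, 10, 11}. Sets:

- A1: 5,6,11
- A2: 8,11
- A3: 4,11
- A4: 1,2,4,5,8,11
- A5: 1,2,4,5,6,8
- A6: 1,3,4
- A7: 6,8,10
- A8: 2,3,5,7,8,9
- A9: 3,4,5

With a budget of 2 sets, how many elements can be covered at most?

9

Choosing A4, A8 covers {1, 2, 3, 4, 5, 7, 8, 9, 11} — 9 elements.
No choice of 2 sets does better; here 6, 10 are left uncovered.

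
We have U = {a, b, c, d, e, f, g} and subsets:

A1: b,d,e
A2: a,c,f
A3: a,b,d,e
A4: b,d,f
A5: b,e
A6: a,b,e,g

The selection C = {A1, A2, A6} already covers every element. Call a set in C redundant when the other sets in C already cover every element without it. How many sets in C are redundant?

0

Drop A1: d uncovered — not redundant.
Drop A2: c, f uncovered — not redundant.
Drop A6: g uncovered — not redundant.
None of the sets in C is redundant.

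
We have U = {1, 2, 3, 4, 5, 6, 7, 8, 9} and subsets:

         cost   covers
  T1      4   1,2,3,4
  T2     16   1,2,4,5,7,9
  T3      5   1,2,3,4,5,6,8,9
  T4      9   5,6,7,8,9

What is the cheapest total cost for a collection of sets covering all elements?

13

T1, T4 cover every element at cost 4 + 9 = 13.
Any cover uses at least 2 sets; among all covering selections none totals below 13.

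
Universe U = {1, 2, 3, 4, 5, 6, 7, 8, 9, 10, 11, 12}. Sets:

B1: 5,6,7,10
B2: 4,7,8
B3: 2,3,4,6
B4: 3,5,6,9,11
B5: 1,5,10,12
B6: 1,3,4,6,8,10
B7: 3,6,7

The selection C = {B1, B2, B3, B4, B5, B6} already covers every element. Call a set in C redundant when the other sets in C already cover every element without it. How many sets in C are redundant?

Drop B1: the rest still cover every element — redundant.
Drop B2: the rest still cover every element — redundant.
Drop B3: 2 uncovered — not redundant.
Drop B4: 9, 11 uncovered — not redundant.
Drop B5: 12 uncovered — not redundant.
Drop B6: the rest still cover every element — redundant.
3 redundant: B1, B2, B6.

3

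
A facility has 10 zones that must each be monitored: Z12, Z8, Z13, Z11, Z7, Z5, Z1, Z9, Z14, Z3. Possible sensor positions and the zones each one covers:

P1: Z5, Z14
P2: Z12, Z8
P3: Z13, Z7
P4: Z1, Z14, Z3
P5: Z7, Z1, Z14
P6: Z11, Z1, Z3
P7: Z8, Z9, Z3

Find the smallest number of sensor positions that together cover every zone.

P1, P2, P3, P6, P7 together cover {Z12, Z8, Z13, Z11, Z7, Z5, Z1, Z9, Z14, Z3} — every zone.
No 4 of the 7 sensor positions cover everything (all 35 size-4 selections fall short), so 5 is minimum.

5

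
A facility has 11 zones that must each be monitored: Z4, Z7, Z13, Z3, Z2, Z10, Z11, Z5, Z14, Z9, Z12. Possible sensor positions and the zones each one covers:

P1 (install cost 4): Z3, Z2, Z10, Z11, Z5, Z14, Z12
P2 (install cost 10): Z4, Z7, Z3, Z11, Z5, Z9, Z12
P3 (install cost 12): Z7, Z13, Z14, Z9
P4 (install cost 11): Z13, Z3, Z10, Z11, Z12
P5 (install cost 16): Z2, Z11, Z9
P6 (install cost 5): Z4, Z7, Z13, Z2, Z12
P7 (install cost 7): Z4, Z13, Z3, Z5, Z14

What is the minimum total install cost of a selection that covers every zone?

19

P1, P2, P6 cover every zone at install cost 4 + 10 + 5 = 19.
Any cover uses at least 3 sensor positions; among all covering selections none totals below 19.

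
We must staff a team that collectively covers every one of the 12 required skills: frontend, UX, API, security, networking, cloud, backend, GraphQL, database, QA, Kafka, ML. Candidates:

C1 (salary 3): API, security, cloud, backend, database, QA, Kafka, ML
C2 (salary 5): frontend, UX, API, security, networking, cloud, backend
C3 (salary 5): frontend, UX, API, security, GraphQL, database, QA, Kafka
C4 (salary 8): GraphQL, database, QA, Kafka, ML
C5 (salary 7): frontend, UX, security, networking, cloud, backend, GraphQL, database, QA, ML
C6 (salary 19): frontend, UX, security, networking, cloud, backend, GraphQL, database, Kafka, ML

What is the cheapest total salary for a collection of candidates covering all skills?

10

C1, C5 cover every skill at salary 3 + 7 = 10.
Any cover uses at least 2 candidates; among all covering selections none totals below 10.
Greedy by coverage-per-salary would pick C1, C2, C3 for 13 — worse than the optimum 10.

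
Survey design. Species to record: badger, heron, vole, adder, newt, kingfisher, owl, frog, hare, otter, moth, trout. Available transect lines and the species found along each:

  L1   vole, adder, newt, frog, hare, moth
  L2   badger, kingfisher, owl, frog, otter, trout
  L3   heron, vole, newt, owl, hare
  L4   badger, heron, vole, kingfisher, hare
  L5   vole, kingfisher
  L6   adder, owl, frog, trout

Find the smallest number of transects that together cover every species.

L1, L2, L3 together cover {badger, heron, vole, adder, newt, kingfisher, owl, frog, hare, otter, moth, trout} — every species.
No 2 of the 6 transects cover everything (all 15 pairs fall short), so 3 is minimum.

3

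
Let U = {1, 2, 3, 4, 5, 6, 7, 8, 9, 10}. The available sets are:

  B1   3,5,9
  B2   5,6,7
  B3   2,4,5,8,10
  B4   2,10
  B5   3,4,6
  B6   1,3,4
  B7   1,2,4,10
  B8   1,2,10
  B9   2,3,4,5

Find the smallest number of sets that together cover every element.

B1, B2, B3, B6 together cover {1, 2, 3, 4, 5, 6, 7, 8, 9, 10} — every element.
No 3 of the 9 sets cover everything (all 84 triples fall short), so 4 is minimum.

4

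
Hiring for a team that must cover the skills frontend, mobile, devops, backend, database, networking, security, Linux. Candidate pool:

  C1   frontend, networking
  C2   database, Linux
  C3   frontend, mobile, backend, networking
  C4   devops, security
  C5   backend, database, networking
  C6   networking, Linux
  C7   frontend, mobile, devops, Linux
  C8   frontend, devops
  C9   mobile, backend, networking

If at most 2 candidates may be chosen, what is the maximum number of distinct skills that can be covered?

7

Choosing C5, C7 covers {frontend, mobile, devops, backend, database, networking, Linux} — 7 skills.
No choice of 2 candidates does better; here security is left uncovered.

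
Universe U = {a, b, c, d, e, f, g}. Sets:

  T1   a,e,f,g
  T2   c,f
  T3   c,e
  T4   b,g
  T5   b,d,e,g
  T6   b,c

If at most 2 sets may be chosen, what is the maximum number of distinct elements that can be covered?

Choosing T1, T5 covers {a, b, d, e, f, g} — 6 elements.
No choice of 2 sets does better; here c is left uncovered.

6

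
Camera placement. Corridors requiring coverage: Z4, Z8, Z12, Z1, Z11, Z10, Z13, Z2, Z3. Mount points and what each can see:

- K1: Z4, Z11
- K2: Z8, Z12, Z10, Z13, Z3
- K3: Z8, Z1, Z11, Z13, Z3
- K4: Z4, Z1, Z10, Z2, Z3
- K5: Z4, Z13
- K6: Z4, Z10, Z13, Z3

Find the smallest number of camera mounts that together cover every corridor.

K1, K2, K4 together cover {Z4, Z8, Z12, Z1, Z11, Z10, Z13, Z2, Z3} — every corridor.
No 2 of the 6 camera mounts cover everything (all 15 pairs fall short), so 3 is minimum.

3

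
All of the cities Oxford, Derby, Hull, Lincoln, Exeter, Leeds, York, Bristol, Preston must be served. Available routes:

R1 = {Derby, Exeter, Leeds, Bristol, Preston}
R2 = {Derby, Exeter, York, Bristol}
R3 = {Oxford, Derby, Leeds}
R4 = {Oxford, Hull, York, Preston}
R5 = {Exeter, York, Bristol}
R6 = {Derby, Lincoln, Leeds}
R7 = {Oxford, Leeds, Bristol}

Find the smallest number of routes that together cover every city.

R1, R4, R6 together cover {Oxford, Derby, Hull, Lincoln, Exeter, Leeds, York, Bristol, Preston} — every city.
No 2 of the 7 routes cover everything (all 21 pairs fall short), so 3 is minimum.

3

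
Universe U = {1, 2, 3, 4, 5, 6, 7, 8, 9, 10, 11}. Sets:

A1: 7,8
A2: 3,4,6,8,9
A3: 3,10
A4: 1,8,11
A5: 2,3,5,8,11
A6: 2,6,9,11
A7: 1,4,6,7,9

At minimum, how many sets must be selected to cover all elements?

3

A3, A5, A7 together cover {1, 2, 3, 4, 5, 6, 7, 8, 9, 10, 11} — every element.
No 2 of the 7 sets cover everything (all 21 pairs fall short), so 3 is minimum.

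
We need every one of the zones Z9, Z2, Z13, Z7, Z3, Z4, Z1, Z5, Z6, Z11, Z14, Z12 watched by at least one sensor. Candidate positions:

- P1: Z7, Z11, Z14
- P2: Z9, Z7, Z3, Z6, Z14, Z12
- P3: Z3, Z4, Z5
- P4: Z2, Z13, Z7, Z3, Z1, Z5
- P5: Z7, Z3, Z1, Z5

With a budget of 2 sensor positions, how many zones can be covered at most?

10

Choosing P2, P4 covers {Z9, Z2, Z13, Z7, Z3, Z1, Z5, Z6, Z14, Z12} — 10 zones.
No choice of 2 sensor positions does better; here Z4, Z11 are left uncovered.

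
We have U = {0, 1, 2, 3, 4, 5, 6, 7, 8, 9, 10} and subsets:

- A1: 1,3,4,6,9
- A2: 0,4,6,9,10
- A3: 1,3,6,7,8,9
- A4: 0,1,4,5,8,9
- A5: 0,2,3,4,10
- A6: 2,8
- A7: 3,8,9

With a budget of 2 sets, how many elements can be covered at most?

Choosing A3, A5 covers {0, 1, 2, 3, 4, 6, 7, 8, 9, 10} — 10 elements.
No choice of 2 sets does better; here 5 is left uncovered.

10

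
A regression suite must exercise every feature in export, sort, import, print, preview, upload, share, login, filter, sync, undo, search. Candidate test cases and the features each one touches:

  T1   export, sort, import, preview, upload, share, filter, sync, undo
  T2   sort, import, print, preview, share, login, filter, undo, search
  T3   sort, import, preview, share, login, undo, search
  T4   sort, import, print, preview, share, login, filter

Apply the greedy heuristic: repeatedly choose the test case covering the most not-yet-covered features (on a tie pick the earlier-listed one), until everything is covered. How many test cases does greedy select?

2

Pick 1: T1 covers 9 new features (export, sort, import, preview, upload, share, filter, sync, undo).
Pick 2: T2 covers 3 new features (print, login, search).
Greedy uses 2 test cases.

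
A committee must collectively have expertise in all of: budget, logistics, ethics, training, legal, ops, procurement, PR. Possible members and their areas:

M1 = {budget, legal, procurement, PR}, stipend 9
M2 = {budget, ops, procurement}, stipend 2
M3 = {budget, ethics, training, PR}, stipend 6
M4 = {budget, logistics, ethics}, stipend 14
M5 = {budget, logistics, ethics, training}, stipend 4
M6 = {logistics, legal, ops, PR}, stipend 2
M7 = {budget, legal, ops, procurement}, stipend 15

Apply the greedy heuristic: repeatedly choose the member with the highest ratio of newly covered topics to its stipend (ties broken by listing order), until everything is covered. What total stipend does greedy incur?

8

Pick 1: M6 adds 4 new (logistics, legal, ops, PR) at stipend 2 (ratio 4/2).
Pick 2: M2 adds 2 new (budget, procurement) at stipend 2 (ratio 2/2).
Pick 3: M5 adds 2 new (ethics, training) at stipend 4 (ratio 2/4).
Greedy total stipend: 2 + 2 + 4 = 8.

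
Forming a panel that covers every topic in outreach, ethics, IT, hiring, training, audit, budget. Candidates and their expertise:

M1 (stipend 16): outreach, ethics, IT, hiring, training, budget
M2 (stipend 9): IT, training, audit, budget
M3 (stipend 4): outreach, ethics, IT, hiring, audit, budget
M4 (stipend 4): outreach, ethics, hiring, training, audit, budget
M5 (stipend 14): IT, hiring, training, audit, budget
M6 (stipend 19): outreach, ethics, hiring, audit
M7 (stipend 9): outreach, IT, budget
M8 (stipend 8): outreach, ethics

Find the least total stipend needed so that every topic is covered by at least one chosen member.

M3, M4 cover every topic at stipend 4 + 4 = 8.
Any cover uses at least 2 members; among all covering selections none totals below 8.

8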